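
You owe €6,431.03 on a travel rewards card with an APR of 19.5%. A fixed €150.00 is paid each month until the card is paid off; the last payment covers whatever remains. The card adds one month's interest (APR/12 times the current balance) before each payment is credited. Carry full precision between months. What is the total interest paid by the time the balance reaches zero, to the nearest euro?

€4,671

Monthly rate r = 19.5%/12 = 1.625% = 0.01625.
Payoff takes n = ⌈−ln(1 − rB₀/P)/ln(1+r)⌉ = ⌈74.011⌉ = 75 payments; the last is €1.71.
Total paid = 74·€150.00 + €1.71 = €11,101.71.
Total interest = total paid − principal = €11,101.71 − €6,431.03 = €4,670.68.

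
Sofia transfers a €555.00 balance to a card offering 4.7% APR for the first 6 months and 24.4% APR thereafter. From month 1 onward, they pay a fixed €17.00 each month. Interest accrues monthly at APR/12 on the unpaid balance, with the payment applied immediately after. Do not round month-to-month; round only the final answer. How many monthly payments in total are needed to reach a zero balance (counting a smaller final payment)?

47 payments

Promo months 1–6 at r₀ = 4.7%/12 = 0.00391667; months 7+ at r₁ = 24.4%/12 = 0.0203333.
After month 6: iterate B ← B·(1+r₀) − €17.00 for 6 months → €465.17.
Then at r₁ with €17.00/mo: n₂ = −ln(1 − r₁·B/P)/ln(1+r₁) ≈ 40.38 → 41 more payments.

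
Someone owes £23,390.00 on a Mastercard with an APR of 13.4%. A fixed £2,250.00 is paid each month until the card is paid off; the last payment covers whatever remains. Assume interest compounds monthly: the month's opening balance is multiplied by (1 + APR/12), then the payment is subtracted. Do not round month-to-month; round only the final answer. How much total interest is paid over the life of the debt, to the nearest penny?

Monthly rate r = 13.4%/12 = 1.11667% = 0.0111667.
Payoff takes n = ⌈−ln(1 − rB₀/P)/ln(1+r)⌉ = ⌈11.112⌉ = 12 payments; the last is £252.55.
Total paid = 11·£2,250.00 + £252.55 = £25,002.55.
Total interest = total paid − principal = £25,002.55 − £23,390.00 = £1,612.55.

£1,612.55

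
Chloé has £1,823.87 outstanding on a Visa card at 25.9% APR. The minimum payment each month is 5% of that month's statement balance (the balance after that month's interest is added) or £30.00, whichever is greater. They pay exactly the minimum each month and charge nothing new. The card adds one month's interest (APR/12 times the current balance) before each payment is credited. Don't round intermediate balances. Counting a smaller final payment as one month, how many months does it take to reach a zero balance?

64 months

Monthly rate r = 25.9%/12 = 2.15833% = 0.0215833.
While 5% of the post-interest balance exceeds £30.00, each month B ← (B·(1+r))·(1 − 0.05), i.e. B shrinks by the factor (1+r)·0.95 = 0.9705.
This holds for months 1–38. Entering month 39 the balance is £584.65; 5% of the post-interest balance is now below £30.00, so the flat £30.00 minimum applies from here.
From month 39 a fixed £30.00 at rate r clears £584.65 in 26 more payments. Total: 38 + 26 = 64 months.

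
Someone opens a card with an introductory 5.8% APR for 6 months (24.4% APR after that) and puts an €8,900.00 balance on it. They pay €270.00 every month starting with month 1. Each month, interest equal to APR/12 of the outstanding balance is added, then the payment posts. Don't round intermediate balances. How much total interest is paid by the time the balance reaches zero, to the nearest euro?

€3,930

Promo months 1–6 at r₀ = 5.8%/12 = 0.00483333; months 7+ at r₁ = 24.4%/12 = 0.0203333.
After month 6: iterate B ← B·(1+r₀) − €270.00 for 6 months → €7,521.54.
Then at r₁ with €270.00/mo: n₂ = −ln(1 − r₁·B/P)/ln(1+r₁) ≈ 41.52 → 42 more payments.
Total paid = 47·€270.00 + €140.36 = €12,830.36; interest = €12,830.36 − €8,900.00 = €3,930.36.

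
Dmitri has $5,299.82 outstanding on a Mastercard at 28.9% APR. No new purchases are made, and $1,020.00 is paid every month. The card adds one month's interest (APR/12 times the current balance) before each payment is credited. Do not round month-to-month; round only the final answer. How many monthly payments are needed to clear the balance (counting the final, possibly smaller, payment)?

6 months

Monthly rate r = 28.9%/12 = 2.40833% = 0.0240833.
Recurrence: B ← B·(1+r) − $1,020.00.
Month 1: interest $127.64; balance after payment $4,407.46.
Month 2: interest $106.15; balance after payment $3,493.60.
Month 3: interest $84.14; balance after payment $2,557.74.
Month 4: interest $61.60; balance after payment $1,599.34.
Month 5: interest $38.52; balance after payment $617.86.
Month 6: interest $14.88; balance after payment $0.00.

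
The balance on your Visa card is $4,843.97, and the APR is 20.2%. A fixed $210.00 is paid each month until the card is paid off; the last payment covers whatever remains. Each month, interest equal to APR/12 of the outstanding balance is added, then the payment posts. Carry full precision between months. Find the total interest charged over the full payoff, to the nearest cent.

$1,339.40

Monthly rate r = 20.2%/12 = 1.68333% = 0.0168333.
Payoff takes n = ⌈−ln(1 − rB₀/P)/ln(1+r)⌉ = ⌈29.443⌉ = 30 payments; the last is $93.37.
Total paid = 29·$210.00 + $93.37 = $6,183.37.
Total interest = total paid − principal = $6,183.37 − $4,843.97 = $1,339.40.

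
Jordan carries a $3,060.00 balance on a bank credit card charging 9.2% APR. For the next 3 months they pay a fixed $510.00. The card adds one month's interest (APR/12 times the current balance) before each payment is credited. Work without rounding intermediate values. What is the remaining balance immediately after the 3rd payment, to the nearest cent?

$1,589.16

Monthly rate r = 9.2%/12 = 0.766667% = 0.00766667.
Each month: B ← B·(1+r) − $510.00.
Month 1: interest $23.46; balance after payment $2,573.46.
Month 2: interest $19.73; balance after payment $2,083.19.
Month 3: interest $15.97; balance after payment $1,589.16.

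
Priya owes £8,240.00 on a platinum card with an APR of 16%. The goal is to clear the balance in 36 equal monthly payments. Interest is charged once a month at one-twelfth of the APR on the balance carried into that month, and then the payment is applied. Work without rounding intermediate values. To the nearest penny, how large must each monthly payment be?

£289.69

Monthly rate r = 16%/12 = 1.33333% = 0.0133333.
Level-payment amortization: P = B₀·r / (1 − (1+r)^(−n)) = 8240.00·0.0133333 / (1 − 1.01333^(−36)).
Denominator 1 − (1+r)^(−36) = 0.379250812.
P = 109.867 / 0.379250812 ≈ 289.69.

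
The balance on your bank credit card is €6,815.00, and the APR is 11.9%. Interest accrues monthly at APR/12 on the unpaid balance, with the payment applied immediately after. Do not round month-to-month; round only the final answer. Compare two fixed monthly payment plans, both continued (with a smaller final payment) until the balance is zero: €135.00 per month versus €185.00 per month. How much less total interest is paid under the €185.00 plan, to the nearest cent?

€976.51

Monthly rate r = 11.9%/12 = 0.991667% = 0.00991667.
At €135.00/mo: n = ⌈−ln(1 − rB₀/P)/ln(1+r)⌉ = 71 payments (last €49.63); total interest = total paid − €6,815.00 = €2,684.63.
At €185.00/mo: 47 payments (last €13.12); total interest €1,708.12.
Interest saved = €2,684.63 − €1,708.12 = €976.51.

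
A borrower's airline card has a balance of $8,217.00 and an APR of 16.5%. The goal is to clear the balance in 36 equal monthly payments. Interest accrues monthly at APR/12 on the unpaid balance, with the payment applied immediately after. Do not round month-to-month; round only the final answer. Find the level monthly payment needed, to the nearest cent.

Monthly rate r = 16.5%/12 = 1.375% = 0.01375.
Level-payment amortization: P = B₀·r / (1 − (1+r)^(−n)) = 8217.00·0.01375 / (1 − 1.01375^(−36)).
Denominator 1 − (1+r)^(−36) = 0.388369999.
P = 112.984 / 0.388369999 ≈ 290.92.

$290.92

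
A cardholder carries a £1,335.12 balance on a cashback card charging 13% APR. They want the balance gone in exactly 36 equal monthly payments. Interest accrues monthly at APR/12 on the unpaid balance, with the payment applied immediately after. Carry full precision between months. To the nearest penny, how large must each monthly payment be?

£44.99

Monthly rate r = 13%/12 = 1.08333% = 0.0108333.
Level-payment amortization: P = B₀·r / (1 − (1+r)^(−n)) = 1335.12·0.0108333 / (1 − 1.01083^(−36)).
Denominator 1 − (1+r)^(−36) = 0.321521599.
P = 14.4638 / 0.321521599 ≈ 44.99.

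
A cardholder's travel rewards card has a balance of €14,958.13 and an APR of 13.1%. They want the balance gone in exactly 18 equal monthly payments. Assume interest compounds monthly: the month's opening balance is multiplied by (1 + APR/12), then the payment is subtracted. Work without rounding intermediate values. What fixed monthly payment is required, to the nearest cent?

€919.84

Monthly rate r = 13.1%/12 = 1.09167% = 0.0109167.
Level-payment amortization: P = B₀·r / (1 − (1+r)^(−n)) = 14958.13·0.0109167 / (1 − 1.01092^(−18)).
Denominator 1 − (1+r)^(−18) = 0.177523345.
P = 163.293 / 0.177523345 ≈ 919.84.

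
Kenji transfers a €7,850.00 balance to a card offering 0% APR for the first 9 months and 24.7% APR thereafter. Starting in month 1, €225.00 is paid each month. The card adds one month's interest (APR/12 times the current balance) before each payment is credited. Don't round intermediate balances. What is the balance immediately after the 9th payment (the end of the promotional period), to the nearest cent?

Promo months 1–9 at r₀ = 0%/12 = 0; months 10+ at r₁ = 24.7%/12 = 0.0205833.
After month 9 (no interest yet): B = €7,850.00 − 9·€225.00 = €5,825.00.

€5,825.00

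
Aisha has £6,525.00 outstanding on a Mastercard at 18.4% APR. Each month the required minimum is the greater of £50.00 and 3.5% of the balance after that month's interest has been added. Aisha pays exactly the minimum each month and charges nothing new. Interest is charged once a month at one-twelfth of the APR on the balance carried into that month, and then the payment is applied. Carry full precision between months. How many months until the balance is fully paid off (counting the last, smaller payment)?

Monthly rate r = 18.4%/12 = 1.53333% = 0.0153333.
While 3.5% of the post-interest balance exceeds £50.00, each month B ← (B·(1+r))·(1 − 0.035), i.e. B shrinks by the factor (1+r)·0.965 = 0.9798.
This holds for months 1–76. Entering month 77 the balance is £1,383.29; 3.5% of the post-interest balance is now below £50.00, so the flat £50.00 minimum applies from here.
From month 77 a fixed £50.00 at rate r clears £1,383.29 in 37 more payments. Total: 76 + 37 = 113 months.

113 months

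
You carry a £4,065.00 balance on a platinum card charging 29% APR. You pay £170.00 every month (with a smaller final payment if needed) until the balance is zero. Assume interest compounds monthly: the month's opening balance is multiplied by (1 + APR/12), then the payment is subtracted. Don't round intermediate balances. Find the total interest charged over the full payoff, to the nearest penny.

£2,075.02

Monthly rate r = 29%/12 = 2.41667% = 0.0241667.
Payoff takes n = ⌈−ln(1 − rB₀/P)/ln(1+r)⌉ = ⌈36.117⌉ = 37 payments; the last is £20.02.
Total paid = 36·£170.00 + £20.02 = £6,140.02.
Total interest = total paid − principal = £6,140.02 − £4,065.00 = £2,075.02.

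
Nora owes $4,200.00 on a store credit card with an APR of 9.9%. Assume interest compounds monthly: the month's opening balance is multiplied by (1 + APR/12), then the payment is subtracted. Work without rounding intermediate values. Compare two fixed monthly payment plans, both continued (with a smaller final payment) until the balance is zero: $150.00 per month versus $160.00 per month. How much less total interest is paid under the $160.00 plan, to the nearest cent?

Monthly rate r = 9.9%/12 = 0.825% = 0.00825.
At $150.00/mo: n = ⌈−ln(1 − rB₀/P)/ln(1+r)⌉ = 32 payments (last $145.41); total interest = total paid − $4,200.00 = $595.41.
At $160.00/mo: 30 payments (last $113.00); total interest $553.00.
Interest saved = $595.41 − $553.00 = $42.41.

$42.41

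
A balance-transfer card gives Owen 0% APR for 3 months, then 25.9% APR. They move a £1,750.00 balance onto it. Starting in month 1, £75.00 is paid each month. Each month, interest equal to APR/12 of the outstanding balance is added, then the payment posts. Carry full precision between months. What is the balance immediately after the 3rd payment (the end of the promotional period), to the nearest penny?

£1,525.00

Promo months 1–3 at r₀ = 0%/12 = 0; months 4+ at r₁ = 25.9%/12 = 0.0215833.
After month 3 (no interest yet): B = £1,750.00 − 3·£75.00 = £1,525.00.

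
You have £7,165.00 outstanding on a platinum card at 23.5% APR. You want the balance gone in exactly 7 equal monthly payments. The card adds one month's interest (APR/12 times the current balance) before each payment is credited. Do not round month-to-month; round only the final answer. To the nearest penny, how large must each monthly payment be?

Monthly rate r = 23.5%/12 = 1.95833% = 0.0195833.
Level-payment amortization: P = B₀·r / (1 − (1+r)^(−n)) = 7165.00·0.0195833 / (1 − 1.01958^(−7)).
Denominator 1 − (1+r)^(−7) = 0.126946402.
P = 140.315 / 0.126946402 ≈ 1105.31.

£1,105.31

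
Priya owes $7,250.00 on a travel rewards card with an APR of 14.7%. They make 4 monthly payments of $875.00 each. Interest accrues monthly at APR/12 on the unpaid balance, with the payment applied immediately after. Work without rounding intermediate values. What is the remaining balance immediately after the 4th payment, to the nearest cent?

$4,046.99

Monthly rate r = 14.7%/12 = 1.225% = 0.01225.
Each month: B ← B·(1+r) − $875.00.
Month 1: interest $88.81; balance after payment $6,463.81.
Month 2: interest $79.18; balance after payment $5,667.99.
Month 3: interest $69.43; balance after payment $4,862.43.
Month 4: interest $59.56; balance after payment $4,046.99.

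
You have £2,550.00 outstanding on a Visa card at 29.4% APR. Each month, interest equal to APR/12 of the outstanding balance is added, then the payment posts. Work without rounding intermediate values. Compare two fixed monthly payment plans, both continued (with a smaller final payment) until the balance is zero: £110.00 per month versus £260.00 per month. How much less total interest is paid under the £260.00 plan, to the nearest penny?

£861.49

Monthly rate r = 29.4%/12 = 2.45% = 0.0245.
At £110.00/mo: n = ⌈−ln(1 − rB₀/P)/ln(1+r)⌉ = 35 payments (last £74.21); total interest = total paid − £2,550.00 = £1,264.21.
At £260.00/mo: 12 payments (last £92.72); total interest £402.72.
Interest saved = £1,264.21 − £402.72 = £861.49.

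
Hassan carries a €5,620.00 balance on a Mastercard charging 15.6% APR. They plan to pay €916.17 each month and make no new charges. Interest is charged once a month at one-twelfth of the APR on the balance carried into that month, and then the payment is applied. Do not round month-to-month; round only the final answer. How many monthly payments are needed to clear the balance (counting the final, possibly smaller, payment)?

7 payments

Monthly rate r = 15.6%/12 = 1.3% = 0.013.
Recurrence: B ← B·(1+r) − €916.17.
Month 1: interest €73.06; balance after payment €4,776.89.
Month 2: interest €62.10; balance after payment €3,922.82.
Closed form: n = −ln(1 − rB₀/P)/ln(1+r) = −ln(0.92025)/ln(1.013) ≈ 6.434, so the balance reaches zero during payment 7.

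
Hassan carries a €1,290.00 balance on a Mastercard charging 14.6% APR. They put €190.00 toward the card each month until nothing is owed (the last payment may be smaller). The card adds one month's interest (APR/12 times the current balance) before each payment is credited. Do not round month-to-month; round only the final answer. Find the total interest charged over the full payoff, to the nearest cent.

€64.71

Monthly rate r = 14.6%/12 = 1.21667% = 0.0121667.
Payoff takes n = ⌈−ln(1 − rB₀/P)/ln(1+r)⌉ = ⌈7.129⌉ = 8 payments; the last is €24.71.
Total paid = 7·€190.00 + €24.71 = €1,354.71.
Total interest = total paid − principal = €1,354.71 − €1,290.00 = €64.71.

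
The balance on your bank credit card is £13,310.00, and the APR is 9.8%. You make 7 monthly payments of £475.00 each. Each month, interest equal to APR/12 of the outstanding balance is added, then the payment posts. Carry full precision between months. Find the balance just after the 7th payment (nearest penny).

Monthly rate r = 9.8%/12 = 0.816667% = 0.00816667.
Each month: B ← B·(1+r) − £475.00.
Month 1: interest £108.70; balance after payment £12,943.70.
Month 2: interest £105.71; balance after payment £12,574.41.
Month 3: interest £102.69; balance after payment £12,202.10.
Month 4: interest £99.65; balance after payment £11,826.75.
Month 5: interest £96.59; balance after payment £11,448.33.
Month 6: interest £93.49; balance after payment £11,066.83.
Month 7: interest £90.38; balance after payment £10,682.21.

£10,682.21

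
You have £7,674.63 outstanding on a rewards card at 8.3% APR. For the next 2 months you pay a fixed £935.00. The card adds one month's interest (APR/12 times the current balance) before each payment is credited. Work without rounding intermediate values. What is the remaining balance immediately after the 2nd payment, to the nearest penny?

Monthly rate r = 8.3%/12 = 0.691667% = 0.00691667.
Each month: B ← B·(1+r) − £935.00.
Month 1: interest £53.08; balance after payment £6,792.71.
Month 2: interest £46.98; balance after payment £5,904.70.

£5,904.70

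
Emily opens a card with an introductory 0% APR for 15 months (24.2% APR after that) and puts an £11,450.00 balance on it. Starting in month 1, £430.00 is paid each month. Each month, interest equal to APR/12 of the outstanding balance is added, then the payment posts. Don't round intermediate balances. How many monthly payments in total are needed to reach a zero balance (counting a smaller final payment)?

29 payments

Promo months 1–15 at r₀ = 0%/12 = 0; months 16+ at r₁ = 24.2%/12 = 0.0201667.
After month 15 (no interest yet): B = £11,450.00 − 15·£430.00 = £5,000.00.
Then at r₁ with £430.00/mo: n₂ = −ln(1 − r₁·B/P)/ln(1+r₁) ≈ 13.38 → 14 more payments.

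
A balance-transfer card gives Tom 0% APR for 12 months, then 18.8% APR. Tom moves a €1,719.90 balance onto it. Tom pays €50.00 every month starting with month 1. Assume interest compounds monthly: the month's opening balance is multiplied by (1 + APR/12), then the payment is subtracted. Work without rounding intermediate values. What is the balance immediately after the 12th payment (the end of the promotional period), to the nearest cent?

Promo months 1–12 at r₀ = 0%/12 = 0; months 13+ at r₁ = 18.8%/12 = 0.0156667.
After month 12 (no interest yet): B = €1,719.90 − 12·€50.00 = €1,119.90.

€1,119.90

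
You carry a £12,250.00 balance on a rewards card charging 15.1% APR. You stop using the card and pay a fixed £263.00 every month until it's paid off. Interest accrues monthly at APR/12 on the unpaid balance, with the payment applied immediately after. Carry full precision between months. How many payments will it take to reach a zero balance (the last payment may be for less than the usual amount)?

71 months

Monthly rate r = 15.1%/12 = 1.25833% = 0.0125833.
Recurrence: B ← B·(1+r) − £263.00.
Month 1: interest £154.15; balance after payment £12,141.15.
Month 2: interest £152.78; balance after payment £12,030.92.
Closed form: n = −ln(1 − rB₀/P)/ln(1+r) = −ln(0.41389)/ln(1.01258) ≈ 70.544, so the balance reaches zero during payment 71.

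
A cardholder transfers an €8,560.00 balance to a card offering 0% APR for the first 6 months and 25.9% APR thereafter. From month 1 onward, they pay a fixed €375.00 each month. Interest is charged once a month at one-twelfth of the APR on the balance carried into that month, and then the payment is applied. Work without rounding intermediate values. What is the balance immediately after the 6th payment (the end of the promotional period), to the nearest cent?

€6,310.00

Promo months 1–6 at r₀ = 0%/12 = 0; months 7+ at r₁ = 25.9%/12 = 0.0215833.
After month 6 (no interest yet): B = €8,560.00 − 6·€375.00 = €6,310.00.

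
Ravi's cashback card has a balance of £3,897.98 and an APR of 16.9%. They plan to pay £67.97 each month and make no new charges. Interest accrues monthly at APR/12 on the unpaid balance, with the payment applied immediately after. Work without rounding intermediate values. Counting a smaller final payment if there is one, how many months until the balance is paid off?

Monthly rate r = 16.9%/12 = 1.40833% = 0.0140833.
Recurrence: B ← B·(1+r) − £67.97.
Month 1: interest £54.90; balance after payment £3,884.91.
Month 2: interest £54.71; balance after payment £3,871.65.
Closed form: n = −ln(1 − rB₀/P)/ln(1+r) = −ln(0.19234)/ln(1.01408) ≈ 117.874, so the balance reaches zero during payment 118.

118 months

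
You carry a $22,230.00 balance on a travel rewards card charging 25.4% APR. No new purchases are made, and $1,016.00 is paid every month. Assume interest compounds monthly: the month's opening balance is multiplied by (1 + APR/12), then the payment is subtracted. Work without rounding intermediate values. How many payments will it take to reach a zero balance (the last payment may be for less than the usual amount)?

Monthly rate r = 25.4%/12 = 2.11667% = 0.0211667.
Recurrence: B ← B·(1+r) − $1,016.00.
Month 1: interest $470.54; balance after payment $21,684.53.
Month 2: interest $458.99; balance after payment $21,127.52.
Closed form: n = −ln(1 − rB₀/P)/ln(1+r) = −ln(0.53687)/ln(1.02117) ≈ 29.695, so the balance reaches zero during payment 30.

30 payments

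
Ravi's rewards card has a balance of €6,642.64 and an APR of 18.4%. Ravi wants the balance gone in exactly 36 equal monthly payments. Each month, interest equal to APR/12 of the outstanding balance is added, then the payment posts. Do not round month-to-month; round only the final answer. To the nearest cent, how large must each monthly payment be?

€241.48

Monthly rate r = 18.4%/12 = 1.53333% = 0.0153333.
Level-payment amortization: P = B₀·r / (1 − (1+r)^(−n)) = 6642.64·0.0153333 / (1 − 1.01533^(−36)).
Denominator 1 − (1+r)^(−36) = 0.42178573.
P = 101.854 / 0.42178573 ≈ 241.48.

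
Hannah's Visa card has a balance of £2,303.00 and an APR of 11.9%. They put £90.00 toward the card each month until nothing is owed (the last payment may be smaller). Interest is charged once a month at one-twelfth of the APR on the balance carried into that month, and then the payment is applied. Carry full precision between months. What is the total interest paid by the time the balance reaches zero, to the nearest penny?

£366.72

Monthly rate r = 11.9%/12 = 0.991667% = 0.00991667.
Payoff takes n = ⌈−ln(1 − rB₀/P)/ln(1+r)⌉ = ⌈29.662⌉ = 30 payments; the last is £59.72.
Total paid = 29·£90.00 + £59.72 = £2,669.72.
Total interest = total paid − principal = £2,669.72 − £2,303.00 = £366.72.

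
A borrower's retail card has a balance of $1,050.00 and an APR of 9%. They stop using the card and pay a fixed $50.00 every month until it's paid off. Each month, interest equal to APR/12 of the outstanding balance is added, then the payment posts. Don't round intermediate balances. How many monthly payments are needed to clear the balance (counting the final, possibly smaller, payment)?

Monthly rate r = 9%/12 = 0.75% = 0.0075.
Recurrence: B ← B·(1+r) − $50.00.
Month 1: interest $7.88; balance after payment $1,007.88.
Month 2: interest $7.56; balance after payment $965.43.
Closed form: n = −ln(1 − rB₀/P)/ln(1+r) = −ln(0.8425)/ln(1.0075) ≈ 22.936, so the balance reaches zero during payment 23.

23 months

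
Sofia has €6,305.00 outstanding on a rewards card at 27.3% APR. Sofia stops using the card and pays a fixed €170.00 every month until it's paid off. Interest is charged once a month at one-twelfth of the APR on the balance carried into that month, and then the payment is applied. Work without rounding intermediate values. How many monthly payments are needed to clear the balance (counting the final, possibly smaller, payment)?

Monthly rate r = 27.3%/12 = 2.275% = 0.02275.
Recurrence: B ← B·(1+r) − €170.00.
Month 1: interest €143.44; balance after payment €6,278.44.
Month 2: interest €142.83; balance after payment €6,251.27.
Closed form: n = −ln(1 − rB₀/P)/ln(1+r) = −ln(0.15624)/ln(1.02275) ≈ 82.522, so the balance reaches zero during payment 83.

83 payments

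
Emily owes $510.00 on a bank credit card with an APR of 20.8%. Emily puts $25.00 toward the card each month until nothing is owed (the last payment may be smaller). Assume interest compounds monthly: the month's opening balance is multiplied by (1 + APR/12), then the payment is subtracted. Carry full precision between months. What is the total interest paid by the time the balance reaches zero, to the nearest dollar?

Monthly rate r = 20.8%/12 = 1.73333% = 0.0173333.
Payoff takes n = ⌈−ln(1 − rB₀/P)/ln(1+r)⌉ = ⌈25.391⌉ = 26 payments; the last is $9.82.
Total paid = 25·$25.00 + $9.82 = $634.82.
Total interest = total paid − principal = $634.82 − $510.00 = $124.82.

$125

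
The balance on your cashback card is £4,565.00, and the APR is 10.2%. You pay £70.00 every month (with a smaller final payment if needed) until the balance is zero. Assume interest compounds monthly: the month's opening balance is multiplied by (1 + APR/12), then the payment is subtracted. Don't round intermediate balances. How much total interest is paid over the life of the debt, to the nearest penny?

Monthly rate r = 10.2%/12 = 0.85% = 0.0085.
Payoff takes n = ⌈−ln(1 − rB₀/P)/ln(1+r)⌉ = ⌈95.481⌉ = 96 payments; the last is £33.73.
Total paid = 95·£70.00 + £33.73 = £6,683.73.
Total interest = total paid − principal = £6,683.73 − £4,565.00 = £2,118.73.

£2,118.73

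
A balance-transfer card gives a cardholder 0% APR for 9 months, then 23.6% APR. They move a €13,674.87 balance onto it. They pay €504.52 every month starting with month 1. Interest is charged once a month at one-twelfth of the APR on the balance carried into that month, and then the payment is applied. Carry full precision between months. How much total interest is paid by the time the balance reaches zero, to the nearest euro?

€2,269

Promo months 1–9 at r₀ = 0%/12 = 0; months 10+ at r₁ = 23.6%/12 = 0.0196667.
After month 9 (no interest yet): B = €13,674.87 − 9·€504.52 = €9,134.19.
Then at r₁ with €504.52/mo: n₂ = −ln(1 − r₁·B/P)/ln(1+r₁) ≈ 22.60 → 23 more payments.
Total paid = 31·€504.52 + €303.79 = €15,943.91; interest = €15,943.91 − €13,674.87 = €2,269.04.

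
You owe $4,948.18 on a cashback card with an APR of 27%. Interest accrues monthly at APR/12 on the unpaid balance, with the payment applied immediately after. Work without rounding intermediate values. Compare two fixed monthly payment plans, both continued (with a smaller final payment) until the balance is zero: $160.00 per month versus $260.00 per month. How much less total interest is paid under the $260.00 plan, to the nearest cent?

Monthly rate r = 27%/12 = 2.25% = 0.0225.
At $160.00/mo: n = ⌈−ln(1 − rB₀/P)/ln(1+r)⌉ = 54 payments (last $78.91); total interest = total paid − $4,948.18 = $3,610.73.
At $260.00/mo: 26 payments (last $32.03); total interest $1,583.85.
Interest saved = $3,610.73 − $1,583.85 = $2,026.88.

$2,026.88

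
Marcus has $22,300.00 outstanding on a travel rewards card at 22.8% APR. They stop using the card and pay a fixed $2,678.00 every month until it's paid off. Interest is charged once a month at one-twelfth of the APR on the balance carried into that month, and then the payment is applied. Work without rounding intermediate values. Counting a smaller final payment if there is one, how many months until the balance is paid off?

Monthly rate r = 22.8%/12 = 1.9% = 0.019.
Recurrence: B ← B·(1+r) − $2,678.00.
Month 1: interest $423.70; balance after payment $20,045.70.
Month 2: interest $380.87; balance after payment $17,748.57.
Closed form: n = −ln(1 − rB₀/P)/ln(1+r) = −ln(0.84178)/ln(1.019) ≈ 9.151, so the balance reaches zero during payment 10.

10 months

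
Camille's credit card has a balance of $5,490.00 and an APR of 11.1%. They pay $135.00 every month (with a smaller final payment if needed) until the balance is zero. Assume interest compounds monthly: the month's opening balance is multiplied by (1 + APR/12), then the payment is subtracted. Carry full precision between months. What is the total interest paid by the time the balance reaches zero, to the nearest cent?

$1,428.70

Monthly rate r = 11.1%/12 = 0.925% = 0.00925.
Payoff takes n = ⌈−ln(1 − rB₀/P)/ln(1+r)⌉ = ⌈51.249⌉ = 52 payments; the last is $33.70.
Total paid = 51·$135.00 + $33.70 = $6,918.70.
Total interest = total paid − principal = $6,918.70 − $5,490.00 = $1,428.70.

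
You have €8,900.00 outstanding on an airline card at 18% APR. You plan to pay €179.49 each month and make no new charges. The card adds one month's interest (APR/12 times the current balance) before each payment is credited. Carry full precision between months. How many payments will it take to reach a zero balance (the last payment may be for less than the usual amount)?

Monthly rate r = 18%/12 = 1.5% = 0.015.
Recurrence: B ← B·(1+r) − €179.49.
Month 1: interest €133.50; balance after payment €8,854.01.
Month 2: interest €132.81; balance after payment €8,807.33.
Closed form: n = −ln(1 − rB₀/P)/ln(1+r) = −ln(0.25623)/ln(1.015) ≈ 91.459, so the balance reaches zero during payment 92.

92 months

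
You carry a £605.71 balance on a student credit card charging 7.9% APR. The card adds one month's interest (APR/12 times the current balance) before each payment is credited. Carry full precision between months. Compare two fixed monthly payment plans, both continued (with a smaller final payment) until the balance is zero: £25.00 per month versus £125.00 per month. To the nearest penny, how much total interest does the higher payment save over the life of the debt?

Monthly rate r = 7.9%/12 = 0.658333% = 0.00658333.
At £25.00/mo: n = ⌈−ln(1 − rB₀/P)/ln(1+r)⌉ = 27 payments (last £12.05); total interest = total paid − £605.71 = £56.34.
At £125.00/mo: 5 payments (last £117.63); total interest £11.92.
Interest saved = £56.34 − £11.92 = £44.42.

£44.42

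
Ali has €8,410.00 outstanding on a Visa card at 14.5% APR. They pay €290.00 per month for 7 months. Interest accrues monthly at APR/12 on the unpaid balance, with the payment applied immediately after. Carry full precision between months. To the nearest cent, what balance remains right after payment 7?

€7,042.57

Monthly rate r = 14.5%/12 = 1.20833% = 0.0120833.
Each month: B ← B·(1+r) − €290.00.
Month 1: interest €101.62; balance after payment €8,221.62.
Month 2: interest €99.34; balance after payment €8,030.97.
Month 3: interest €97.04; balance after payment €7,838.01.
Month 4: interest €94.71; balance after payment €7,642.72.
Month 5: interest €92.35; balance after payment €7,445.06.
Month 6: interest €89.96; balance after payment €7,245.03.
Month 7: interest €87.54; balance after payment €7,042.57.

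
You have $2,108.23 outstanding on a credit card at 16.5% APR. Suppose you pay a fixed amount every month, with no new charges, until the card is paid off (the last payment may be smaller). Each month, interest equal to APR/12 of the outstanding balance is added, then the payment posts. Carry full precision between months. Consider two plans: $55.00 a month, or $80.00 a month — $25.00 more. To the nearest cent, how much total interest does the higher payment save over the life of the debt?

Monthly rate r = 16.5%/12 = 1.375% = 0.01375.
At $55.00/mo: n = ⌈−ln(1 − rB₀/P)/ln(1+r)⌉ = 55 payments (last $45.72); total interest = total paid − $2,108.23 = $907.49.
At $80.00/mo: 33 payments (last $75.98); total interest $527.75.
Interest saved = $907.49 − $527.75 = $379.74.

$379.74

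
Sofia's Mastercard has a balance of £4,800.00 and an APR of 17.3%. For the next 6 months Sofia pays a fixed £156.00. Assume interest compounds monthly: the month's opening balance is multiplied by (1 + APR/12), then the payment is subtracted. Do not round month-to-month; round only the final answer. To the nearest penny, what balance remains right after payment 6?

Monthly rate r = 17.3%/12 = 1.44167% = 0.0144167.
Each month: B ← B·(1+r) − £156.00.
Month 1: interest £69.20; balance after payment £4,713.20.
Month 2: interest £67.95; balance after payment £4,625.15.
Month 3: interest £66.68; balance after payment £4,535.83.
Month 4: interest £65.39; balance after payment £4,445.22.
Month 5: interest £64.09; balance after payment £4,353.30.
Month 6: interest £62.76; balance after payment £4,260.06.

£4,260.06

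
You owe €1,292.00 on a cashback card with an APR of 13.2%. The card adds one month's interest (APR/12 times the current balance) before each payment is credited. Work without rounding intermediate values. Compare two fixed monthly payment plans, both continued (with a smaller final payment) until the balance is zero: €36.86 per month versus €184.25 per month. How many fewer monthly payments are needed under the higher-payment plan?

37 fewer payments

Monthly rate r = 13.2%/12 = 1.1% = 0.011.
At €36.86/mo: n = ⌈−ln(1 − rB₀/P)/ln(1+r)⌉ = 45 payments (last €19.25); total interest = total paid − €1,292.00 = €349.09.
At €184.25/mo: 8 payments (last €62.41); total interest €60.16.
Payments saved = 45 − 8 = 37.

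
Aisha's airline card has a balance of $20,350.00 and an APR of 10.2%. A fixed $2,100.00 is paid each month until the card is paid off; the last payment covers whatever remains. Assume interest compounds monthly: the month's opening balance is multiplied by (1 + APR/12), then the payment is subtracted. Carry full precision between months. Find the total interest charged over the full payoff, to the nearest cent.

Monthly rate r = 10.2%/12 = 0.85% = 0.0085.
Payoff takes n = ⌈−ln(1 − rB₀/P)/ln(1+r)⌉ = ⌈10.156⌉ = 11 payments; the last is $328.47.
Total paid = 10·$2,100.00 + $328.47 = $21,328.47.
Total interest = total paid − principal = $21,328.47 − $20,350.00 = $978.47.

$978.47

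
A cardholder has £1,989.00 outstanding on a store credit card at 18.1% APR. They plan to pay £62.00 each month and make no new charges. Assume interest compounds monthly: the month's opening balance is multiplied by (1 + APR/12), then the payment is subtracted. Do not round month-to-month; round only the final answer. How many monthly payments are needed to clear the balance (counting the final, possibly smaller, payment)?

45 payments

Monthly rate r = 18.1%/12 = 1.50833% = 0.0150833.
Recurrence: B ← B·(1+r) − £62.00.
Month 1: interest £30.00; balance after payment £1,957.00.
Month 2: interest £29.52; balance after payment £1,924.52.
Closed form: n = −ln(1 − rB₀/P)/ln(1+r) = −ln(0.51612)/ln(1.01508) ≈ 44.181, so the balance reaches zero during payment 45.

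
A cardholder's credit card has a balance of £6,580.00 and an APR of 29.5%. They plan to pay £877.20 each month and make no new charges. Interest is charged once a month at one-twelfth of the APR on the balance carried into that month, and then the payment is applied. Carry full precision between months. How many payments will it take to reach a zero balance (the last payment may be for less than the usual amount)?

9 months

Monthly rate r = 29.5%/12 = 2.45833% = 0.0245833.
Recurrence: B ← B·(1+r) − £877.20.
Month 1: interest £161.76; balance after payment £5,864.56.
Month 2: interest £144.17; balance after payment £5,131.53.
Closed form: n = −ln(1 − rB₀/P)/ln(1+r) = −ln(0.8156)/ln(1.02458) ≈ 8.393, so the balance reaches zero during payment 9.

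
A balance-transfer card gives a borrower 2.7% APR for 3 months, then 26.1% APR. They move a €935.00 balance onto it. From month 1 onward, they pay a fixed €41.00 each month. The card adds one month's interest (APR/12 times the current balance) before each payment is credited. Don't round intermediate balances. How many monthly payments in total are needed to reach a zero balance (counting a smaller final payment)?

Promo months 1–3 at r₀ = 2.7%/12 = 0.00225; months 4+ at r₁ = 26.1%/12 = 0.02175.
After month 3: iterate B ← B·(1+r₀) − €41.00 for 3 months → €818.05.
Then at r₁ with €41.00/mo: n₂ = −ln(1 − r₁·B/P)/ln(1+r₁) ≈ 26.45 → 27 more payments.

30 payments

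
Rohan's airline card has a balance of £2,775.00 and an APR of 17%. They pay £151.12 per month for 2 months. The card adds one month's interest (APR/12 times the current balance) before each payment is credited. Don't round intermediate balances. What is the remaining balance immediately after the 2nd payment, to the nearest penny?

Monthly rate r = 17%/12 = 1.41667% = 0.0141667.
Each month: B ← B·(1+r) − £151.12.
Month 1: interest £39.31; balance after payment £2,663.19.
Month 2: interest £37.73; balance after payment £2,549.80.

£2,549.80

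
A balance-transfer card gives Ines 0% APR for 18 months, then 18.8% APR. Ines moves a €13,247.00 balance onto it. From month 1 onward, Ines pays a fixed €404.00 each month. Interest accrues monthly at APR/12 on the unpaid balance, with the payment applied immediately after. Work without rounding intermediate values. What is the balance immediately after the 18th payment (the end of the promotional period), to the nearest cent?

Promo months 1–18 at r₀ = 0%/12 = 0; months 19+ at r₁ = 18.8%/12 = 0.0156667.
After month 18 (no interest yet): B = €13,247.00 − 18·€404.00 = €5,975.00.

€5,975.00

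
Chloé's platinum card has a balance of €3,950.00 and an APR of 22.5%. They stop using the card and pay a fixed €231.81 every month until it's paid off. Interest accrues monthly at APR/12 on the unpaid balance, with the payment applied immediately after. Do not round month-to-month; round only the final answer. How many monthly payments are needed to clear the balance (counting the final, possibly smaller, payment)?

21 months

Monthly rate r = 22.5%/12 = 1.875% = 0.01875.
Recurrence: B ← B·(1+r) − €231.81.
Month 1: interest €74.06; balance after payment €3,792.25.
Month 2: interest €71.10; balance after payment €3,631.55.
Closed form: n = −ln(1 − rB₀/P)/ln(1+r) = −ln(0.6805)/ln(1.01875) ≈ 20.721, so the balance reaches zero during payment 21.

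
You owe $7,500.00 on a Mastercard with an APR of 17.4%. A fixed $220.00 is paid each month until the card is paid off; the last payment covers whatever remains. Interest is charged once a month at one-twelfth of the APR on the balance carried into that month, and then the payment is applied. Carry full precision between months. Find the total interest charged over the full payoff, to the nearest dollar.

Monthly rate r = 17.4%/12 = 1.45% = 0.0145.
Payoff takes n = ⌈−ln(1 − rB₀/P)/ln(1+r)⌉ = ⌈47.364⌉ = 48 payments; the last is $80.46.
Total paid = 47·$220.00 + $80.46 = $10,420.46.
Total interest = total paid − principal = $10,420.46 − $7,500.00 = $2,920.46.

$2,920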